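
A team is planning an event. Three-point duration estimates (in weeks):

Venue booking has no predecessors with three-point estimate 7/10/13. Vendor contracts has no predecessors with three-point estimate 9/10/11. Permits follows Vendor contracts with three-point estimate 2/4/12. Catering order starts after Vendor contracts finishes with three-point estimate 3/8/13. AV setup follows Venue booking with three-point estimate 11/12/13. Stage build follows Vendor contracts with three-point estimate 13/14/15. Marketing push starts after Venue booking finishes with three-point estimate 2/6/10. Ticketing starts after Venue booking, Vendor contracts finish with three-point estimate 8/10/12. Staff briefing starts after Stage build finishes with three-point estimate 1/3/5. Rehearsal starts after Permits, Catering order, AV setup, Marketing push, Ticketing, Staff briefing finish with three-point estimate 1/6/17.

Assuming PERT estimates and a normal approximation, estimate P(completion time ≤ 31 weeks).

te_Venue booking = (7 + 4·10 + 13)/6 = 60/6 = 10; σ²_Venue booking = ((13−7)/6)² = 1.000
te_Vendor contracts = (9 + 4·10 + 11)/6 = 60/6 = 10; σ²_Vendor contracts = ((11−9)/6)² = 0.111
te_Permits = (2 + 4·4 + 12)/6 = 30/6 = 5; σ²_Permits = ((12−2)/6)² = 2.778
te_Catering order = (3 + 4·8 + 13)/6 = 48/6 = 8; σ²_Catering order = ((13−3)/6)² = 2.778
te_AV setup = (11 + 4·12 + 13)/6 = 72/6 = 12; σ²_AV setup = ((13−11)/6)² = 0.111
te_Stage build = (13 + 4·14 + 15)/6 = 84/6 = 14; σ²_Stage build = ((15−13)/6)² = 0.111
te_Marketing push = (2 + 4·6 + 10)/6 = 36/6 = 6; σ²_Marketing push = ((10−2)/6)² = 1.778
te_Ticketing = (8 + 4·10 + 12)/6 = 60/6 = 10; σ²_Ticketing = ((12−8)/6)² = 0.444
te_Staff briefing = (1 + 4·3 + 5)/6 = 18/6 = 3; σ²_Staff briefing = ((5−1)/6)² = 0.444
te_Rehearsal = (1 + 4·6 + 17)/6 = 42/6 = 7; σ²_Rehearsal = ((17−1)/6)² = 7.111

Forward pass:
ES_Venue booking = 0; EF_Venue booking = 10
ES_Vendor contracts = 0; EF_Vendor contracts = 10
ES_Permits = 10; EF_Permits = 10+5 = 15
ES_Catering order = 10; EF_Catering order = 10+8 = 18
ES_AV setup = 10; EF_AV setup = 10+12 = 22
ES_Stage build = 10; EF_Stage build = 10+14 = 24
ES_Marketing push = 10; EF_Marketing push = 10+6 = 16
ES_Ticketing = max(EF_Venue booking=10, EF_Vendor contracts=10) = 10; EF_Ticketing = 10+10 = 20
ES_Staff briefing = 24; EF_Staff briefing = 24+3 = 27
ES_Rehearsal = max(EF_Permits=15, EF_Catering order=18, EF_AV setup=22, EF_Marketing push=16, EF_Ticketing=20, EF_Staff briefing=27) = 27; EF_Rehearsal = 27+7 = 34
Expected project duration μ = 34 weeks. Critical path: Vendor contracts → Stage build → Staff briefing → Rehearsal.

Variance along critical path = 0.111 + 0.111 + 0.444 + 7.111 = 7.778; σ = √7.778 = 2.789 weeks.
Z = (31 − 34) / 2.789 = -1.076
P(T ≤ 31) = Φ(-1.076) ≈ 0.141

0.141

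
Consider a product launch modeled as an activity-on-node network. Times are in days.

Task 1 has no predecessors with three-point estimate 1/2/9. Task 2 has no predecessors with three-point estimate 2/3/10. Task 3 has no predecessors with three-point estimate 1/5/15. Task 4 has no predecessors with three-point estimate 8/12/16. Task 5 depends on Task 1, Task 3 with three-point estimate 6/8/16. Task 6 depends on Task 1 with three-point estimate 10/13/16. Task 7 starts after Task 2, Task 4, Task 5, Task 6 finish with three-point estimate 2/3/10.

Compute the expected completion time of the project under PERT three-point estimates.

te_Task 1 = (1 + 4·2 + 9)/6 = 18/6 = 3
te_Task 2 = (2 + 4·3 + 10)/6 = 24/6 = 4
te_Task 3 = (1 + 4·5 + 15)/6 = 36/6 = 6
te_Task 4 = (8 + 4·12 + 16)/6 = 72/6 = 12
te_Task 5 = (6 + 4·8 + 16)/6 = 54/6 = 9
te_Task 6 = (10 + 4·13 + 16)/6 = 78/6 = 13
te_Task 7 = (2 + 4·3 + 10)/6 = 24/6 = 4

Forward pass:
ES_Task 1 = 0; EF_Task 1 = 3
ES_Task 2 = 0; EF_Task 2 = 4
ES_Task 3 = 0; EF_Task 3 = 6
ES_Task 4 = 0; EF_Task 4 = 12
ES_Task 5 = max(EF_Task 1=3, EF_Task 3=6) = 6; EF_Task 5 = 6+9 = 15
ES_Task 6 = 3; EF_Task 6 = 3+13 = 16
ES_Task 7 = max(EF_Task 2=4, EF_Task 4=12, EF_Task 5=15, EF_Task 6=16) = 16; EF_Task 7 = 16+4 = 20
Expected project duration μ = 20 days. Critical path: Task 1 → Task 6 → Task 7.

20 days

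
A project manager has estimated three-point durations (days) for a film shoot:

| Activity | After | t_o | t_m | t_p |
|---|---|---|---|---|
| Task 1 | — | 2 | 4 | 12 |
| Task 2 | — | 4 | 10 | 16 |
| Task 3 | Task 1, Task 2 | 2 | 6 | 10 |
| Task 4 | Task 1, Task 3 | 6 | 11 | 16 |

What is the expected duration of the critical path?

te_Task 1 = (2 + 4·4 + 12)/6 = 30/6 = 5
te_Task 2 = (4 + 4·10 + 16)/6 = 60/6 = 10
te_Task 3 = (2 + 4·6 + 10)/6 = 36/6 = 6
te_Task 4 = (6 + 4·11 + 16)/6 = 66/6 = 11

Forward pass:
ES_Task 1 = 0; EF_Task 1 = 5
ES_Task 2 = 0; EF_Task 2 = 10
ES_Task 3 = max(EF_Task 1=5, EF_Task 2=10) = 10; EF_Task 3 = 10+6 = 16
ES_Task 4 = max(EF_Task 1=5, EF_Task 3=16) = 16; EF_Task 4 = 16+11 = 27
Expected project duration μ = 27 days. Critical path: Task 2 → Task 3 → Task 4.

27 days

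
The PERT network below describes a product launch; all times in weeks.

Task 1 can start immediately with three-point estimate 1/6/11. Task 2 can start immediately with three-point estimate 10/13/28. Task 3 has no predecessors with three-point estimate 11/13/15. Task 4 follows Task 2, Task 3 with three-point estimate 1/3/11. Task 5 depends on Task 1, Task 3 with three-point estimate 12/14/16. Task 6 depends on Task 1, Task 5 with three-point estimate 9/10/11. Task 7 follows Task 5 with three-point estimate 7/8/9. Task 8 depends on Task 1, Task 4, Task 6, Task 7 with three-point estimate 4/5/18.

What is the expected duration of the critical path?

44 weeks

te_Task 1 = (1 + 4·6 + 11)/6 = 36/6 = 6
te_Task 2 = (10 + 4·13 + 28)/6 = 90/6 = 15
te_Task 3 = (11 + 4·13 + 15)/6 = 78/6 = 13
te_Task 4 = (1 + 4·3 + 11)/6 = 24/6 = 4
te_Task 5 = (12 + 4·14 + 16)/6 = 84/6 = 14
te_Task 6 = (9 + 4·10 + 11)/6 = 60/6 = 10
te_Task 7 = (7 + 4·8 + 9)/6 = 48/6 = 8
te_Task 8 = (4 + 4·5 + 18)/6 = 42/6 = 7

Forward pass:
ES_Task 1 = 0; EF_Task 1 = 6
ES_Task 2 = 0; EF_Task 2 = 15
ES_Task 3 = 0; EF_Task 3 = 13
ES_Task 4 = max(EF_Task 2=15, EF_Task 3=13) = 15; EF_Task 4 = 15+4 = 19
ES_Task 5 = max(EF_Task 1=6, EF_Task 3=13) = 13; EF_Task 5 = 13+14 = 27
ES_Task 6 = max(EF_Task 1=6, EF_Task 5=27) = 27; EF_Task 6 = 27+10 = 37
ES_Task 7 = 27; EF_Task 7 = 27+8 = 35
ES_Task 8 = max(EF_Task 1=6, EF_Task 4=19, EF_Task 6=37, EF_Task 7=35) = 37; EF_Task 8 = 37+7 = 44
Expected project duration μ = 44 weeks. Critical path: Task 3 → Task 5 → Task 6 → Task 8.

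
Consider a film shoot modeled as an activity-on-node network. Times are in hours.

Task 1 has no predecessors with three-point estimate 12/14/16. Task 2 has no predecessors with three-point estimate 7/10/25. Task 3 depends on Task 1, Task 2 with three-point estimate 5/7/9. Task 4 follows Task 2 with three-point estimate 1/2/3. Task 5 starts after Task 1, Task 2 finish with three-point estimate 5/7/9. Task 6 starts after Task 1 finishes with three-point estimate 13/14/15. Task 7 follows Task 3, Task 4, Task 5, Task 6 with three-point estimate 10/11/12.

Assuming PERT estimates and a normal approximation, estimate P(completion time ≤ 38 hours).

te_Task 1 = (12 + 4·14 + 16)/6 = 84/6 = 14; σ²_Task 1 = ((16−12)/6)² = 0.444
te_Task 2 = (7 + 4·10 + 25)/6 = 72/6 = 12; σ²_Task 2 = ((25−7)/6)² = 9.000
te_Task 3 = (5 + 4·7 + 9)/6 = 42/6 = 7; σ²_Task 3 = ((9−5)/6)² = 0.444
te_Task 4 = (1 + 4·2 + 3)/6 = 12/6 = 2; σ²_Task 4 = ((3−1)/6)² = 0.111
te_Task 5 = (5 + 4·7 + 9)/6 = 42/6 = 7; σ²_Task 5 = ((9−5)/6)² = 0.444
te_Task 6 = (13 + 4·14 + 15)/6 = 84/6 = 14; σ²_Task 6 = ((15−13)/6)² = 0.111
te_Task 7 = (10 + 4·11 + 12)/6 = 66/6 = 11; σ²_Task 7 = ((12−10)/6)² = 0.111

Forward pass:
ES_Task 1 = 0; EF_Task 1 = 14
ES_Task 2 = 0; EF_Task 2 = 12
ES_Task 3 = max(EF_Task 1=14, EF_Task 2=12) = 14; EF_Task 3 = 14+7 = 21
ES_Task 4 = 12; EF_Task 4 = 12+2 = 14
ES_Task 5 = max(EF_Task 1=14, EF_Task 2=12) = 14; EF_Task 5 = 14+7 = 21
ES_Task 6 = 14; EF_Task 6 = 14+14 = 28
ES_Task 7 = max(EF_Task 3=21, EF_Task 4=14, EF_Task 5=21, EF_Task 6=28) = 28; EF_Task 7 = 28+11 = 39
Expected project duration μ = 39 hours. Critical path: Task 1 → Task 6 → Task 7.

Variance along critical path = 0.444 + 0.111 + 0.111 = 0.667; σ = √0.667 = 0.816 hours.
Z = (38 − 39) / 0.816 = -1.225
P(T ≤ 38) = Φ(-1.225) ≈ 0.110

0.110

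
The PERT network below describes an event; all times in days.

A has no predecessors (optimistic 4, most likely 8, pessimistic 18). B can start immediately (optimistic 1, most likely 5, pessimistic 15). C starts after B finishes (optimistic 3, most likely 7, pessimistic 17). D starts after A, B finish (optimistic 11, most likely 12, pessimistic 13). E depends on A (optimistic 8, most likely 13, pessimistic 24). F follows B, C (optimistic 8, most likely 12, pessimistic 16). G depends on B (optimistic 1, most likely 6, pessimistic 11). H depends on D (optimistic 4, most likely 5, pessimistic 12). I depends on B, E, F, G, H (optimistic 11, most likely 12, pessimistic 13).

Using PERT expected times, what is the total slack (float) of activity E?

te_A = (4 + 4·8 + 18)/6 = 54/6 = 9
te_B = (1 + 4·5 + 15)/6 = 36/6 = 6
te_C = (3 + 4·7 + 17)/6 = 48/6 = 8
te_D = (11 + 4·12 + 13)/6 = 72/6 = 12
te_E = (8 + 4·13 + 24)/6 = 84/6 = 14
te_F = (8 + 4·12 + 16)/6 = 72/6 = 12
te_G = (1 + 4·6 + 11)/6 = 36/6 = 6
te_H = (4 + 4·5 + 12)/6 = 36/6 = 6
te_I = (11 + 4·12 + 13)/6 = 72/6 = 12

Forward pass:
ES_A = 0; EF_A = 9
ES_B = 0; EF_B = 6
ES_C = 6; EF_C = 6+8 = 14
ES_D = max(EF_A=9, EF_B=6) = 9; EF_D = 9+12 = 21
ES_E = 9; EF_E = 9+14 = 23
ES_F = max(EF_B=6, EF_C=14) = 14; EF_F = 14+12 = 26
ES_G = 6; EF_G = 6+6 = 12
ES_H = 21; EF_H = 21+6 = 27
ES_I = max(EF_B=6, EF_E=23, EF_F=26, EF_G=12, EF_H=27) = 27; EF_I = 27+12 = 39
Expected project duration μ = 39 days. Critical path: A → D → H → I.

Backward pass:
LF_I = 39; LS_I = 39−12 = 27
LF_H = LS_I = 27; LS_H = 27−6 = 21
LF_G = LS_I = 27; LS_G = 27−6 = 21
LF_F = LS_I = 27; LS_F = 27−12 = 15
LF_E = LS_I = 27; LS_E = 27−14 = 13
LF_D = LS_H = 21; LS_D = 21−12 = 9
LF_C = LS_F = 15; LS_C = 15−8 = 7
LF_B = min(LS_C=7, LS_D=9, LS_F=15, LS_G=21, LS_I=27) = 7; LS_B = 7−6 = 1
LF_A = min(LS_D=9, LS_E=13) = 9; LS_A = 9−9 = 0
Slack_E = LS_E − ES_E = 13 − 9 = 4

4 days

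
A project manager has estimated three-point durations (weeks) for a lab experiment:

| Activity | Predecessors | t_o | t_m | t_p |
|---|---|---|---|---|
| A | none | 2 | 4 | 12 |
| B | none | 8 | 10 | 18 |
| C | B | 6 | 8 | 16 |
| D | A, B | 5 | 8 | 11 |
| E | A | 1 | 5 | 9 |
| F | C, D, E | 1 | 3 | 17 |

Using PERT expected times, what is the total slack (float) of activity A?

7 weeks

te_A = (2 + 4·4 + 12)/6 = 30/6 = 5
te_B = (8 + 4·10 + 18)/6 = 66/6 = 11
te_C = (6 + 4·8 + 16)/6 = 54/6 = 9
te_D = (5 + 4·8 + 11)/6 = 48/6 = 8
te_E = (1 + 4·5 + 9)/6 = 30/6 = 5
te_F = (1 + 4·3 + 17)/6 = 30/6 = 5

Forward pass:
ES_A = 0; EF_A = 5
ES_B = 0; EF_B = 11
ES_C = 11; EF_C = 11+9 = 20
ES_D = max(EF_A=5, EF_B=11) = 11; EF_D = 11+8 = 19
ES_E = 5; EF_E = 5+5 = 10
ES_F = max(EF_C=20, EF_D=19, EF_E=10) = 20; EF_F = 20+5 = 25
Expected project duration μ = 25 weeks. Critical path: B → C → F.

Backward pass:
LF_F = 25; LS_F = 25−5 = 20
LF_E = LS_F = 20; LS_E = 20−5 = 15
LF_D = LS_F = 20; LS_D = 20−8 = 12
LF_C = LS_F = 20; LS_C = 20−9 = 11
LF_B = min(LS_C=11, LS_D=12) = 11; LS_B = 11−11 = 0
LF_A = min(LS_D=12, LS_E=15) = 12; LS_A = 12−5 = 7
Slack_A = LS_A − ES_A = 7 − 0 = 7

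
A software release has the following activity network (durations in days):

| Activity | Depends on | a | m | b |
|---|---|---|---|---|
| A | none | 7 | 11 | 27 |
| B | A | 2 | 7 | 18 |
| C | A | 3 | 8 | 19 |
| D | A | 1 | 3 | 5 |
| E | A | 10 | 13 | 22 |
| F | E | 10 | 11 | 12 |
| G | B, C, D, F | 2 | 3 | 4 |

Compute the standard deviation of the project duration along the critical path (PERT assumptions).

te_A = (7 + 4·11 + 27)/6 = 78/6 = 13; σ²_A = ((27−7)/6)² = 11.111
te_B = (2 + 4·7 + 18)/6 = 48/6 = 8; σ²_B = ((18−2)/6)² = 7.111
te_C = (3 + 4·8 + 19)/6 = 54/6 = 9; σ²_C = ((19−3)/6)² = 7.111
te_D = (1 + 4·3 + 5)/6 = 18/6 = 3; σ²_D = ((5−1)/6)² = 0.444
te_E = (10 + 4·13 + 22)/6 = 84/6 = 14; σ²_E = ((22−10)/6)² = 4.000
te_F = (10 + 4·11 + 12)/6 = 66/6 = 11; σ²_F = ((12−10)/6)² = 0.111
te_G = (2 + 4·3 + 4)/6 = 18/6 = 3; σ²_G = ((4−2)/6)² = 0.111

Forward pass:
ES_A = 0; EF_A = 13
ES_B = 13; EF_B = 13+8 = 21
ES_C = 13; EF_C = 13+9 = 22
ES_D = 13; EF_D = 13+3 = 16
ES_E = 13; EF_E = 13+14 = 27
ES_F = 27; EF_F = 27+11 = 38
ES_G = max(EF_B=21, EF_C=22, EF_D=16, EF_F=38) = 38; EF_G = 38+3 = 41
Expected project duration μ = 41 days. Critical path: A → E → F → G.

Variance along critical path = 11.111 + 4.000 + 0.111 + 0.111 = 15.333
σ = √15.333 = 3.916 days

3.92 days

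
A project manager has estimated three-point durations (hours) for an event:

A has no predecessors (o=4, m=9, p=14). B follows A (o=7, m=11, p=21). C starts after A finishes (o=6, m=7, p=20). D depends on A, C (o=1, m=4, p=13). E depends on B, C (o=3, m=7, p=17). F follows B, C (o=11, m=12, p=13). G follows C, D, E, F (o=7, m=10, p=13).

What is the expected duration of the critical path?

43 hours

te_A = (4 + 4·9 + 14)/6 = 54/6 = 9
te_B = (7 + 4·11 + 21)/6 = 72/6 = 12
te_C = (6 + 4·7 + 20)/6 = 54/6 = 9
te_D = (1 + 4·4 + 13)/6 = 30/6 = 5
te_E = (3 + 4·7 + 17)/6 = 48/6 = 8
te_F = (11 + 4·12 + 13)/6 = 72/6 = 12
te_G = (7 + 4·10 + 13)/6 = 60/6 = 10

Forward pass:
ES_A = 0; EF_A = 9
ES_B = 9; EF_B = 9+12 = 21
ES_C = 9; EF_C = 9+9 = 18
ES_D = max(EF_A=9, EF_C=18) = 18; EF_D = 18+5 = 23
ES_E = max(EF_B=21, EF_C=18) = 21; EF_E = 21+8 = 29
ES_F = max(EF_B=21, EF_C=18) = 21; EF_F = 21+12 = 33
ES_G = max(EF_C=18, EF_D=23, EF_E=29, EF_F=33) = 33; EF_G = 33+10 = 43
Expected project duration μ = 43 hours. Critical path: A → B → F → G.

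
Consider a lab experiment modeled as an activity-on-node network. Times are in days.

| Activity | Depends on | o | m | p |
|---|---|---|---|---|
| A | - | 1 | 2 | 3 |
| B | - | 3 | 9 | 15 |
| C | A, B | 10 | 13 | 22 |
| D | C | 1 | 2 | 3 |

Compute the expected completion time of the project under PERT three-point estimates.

te_A = (1 + 4·2 + 3)/6 = 12/6 = 2
te_B = (3 + 4·9 + 15)/6 = 54/6 = 9
te_C = (10 + 4·13 + 22)/6 = 84/6 = 14
te_D = (1 + 4·2 + 3)/6 = 12/6 = 2

Forward pass:
ES_A = 0; EF_A = 2
ES_B = 0; EF_B = 9
ES_C = max(EF_A=2, EF_B=9) = 9; EF_C = 9+14 = 23
ES_D = 23; EF_D = 23+2 = 25
Expected project duration μ = 25 days. Critical path: B → C → D.

25 days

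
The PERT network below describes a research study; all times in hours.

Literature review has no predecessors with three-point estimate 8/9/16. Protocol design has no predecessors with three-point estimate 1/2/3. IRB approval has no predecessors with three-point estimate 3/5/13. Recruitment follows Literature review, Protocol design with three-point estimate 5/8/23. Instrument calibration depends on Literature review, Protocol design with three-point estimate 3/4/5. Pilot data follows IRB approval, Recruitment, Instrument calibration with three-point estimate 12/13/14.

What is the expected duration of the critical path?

te_Literature review = (8 + 4·9 + 16)/6 = 60/6 = 10
te_Protocol design = (1 + 4·2 + 3)/6 = 12/6 = 2
te_IRB approval = (3 + 4·5 + 13)/6 = 36/6 = 6
te_Recruitment = (5 + 4·8 + 23)/6 = 60/6 = 10
te_Instrument calibration = (3 + 4·4 + 5)/6 = 24/6 = 4
te_Pilot data = (12 + 4·13 + 14)/6 = 78/6 = 13

Forward pass:
ES_Literature review = 0; EF_Literature review = 10
ES_Protocol design = 0; EF_Protocol design = 2
ES_IRB approval = 0; EF_IRB approval = 6
ES_Recruitment = max(EF_Literature review=10, EF_Protocol design=2) = 10; EF_Recruitment = 10+10 = 20
ES_Instrument calibration = max(EF_Literature review=10, EF_Protocol design=2) = 10; EF_Instrument calibration = 10+4 = 14
ES_Pilot data = max(EF_IRB approval=6, EF_Recruitment=20, EF_Instrument calibration=14) = 20; EF_Pilot data = 20+13 = 33
Expected project duration μ = 33 hours. Critical path: Literature review → Recruitment → Pilot data.

33 hours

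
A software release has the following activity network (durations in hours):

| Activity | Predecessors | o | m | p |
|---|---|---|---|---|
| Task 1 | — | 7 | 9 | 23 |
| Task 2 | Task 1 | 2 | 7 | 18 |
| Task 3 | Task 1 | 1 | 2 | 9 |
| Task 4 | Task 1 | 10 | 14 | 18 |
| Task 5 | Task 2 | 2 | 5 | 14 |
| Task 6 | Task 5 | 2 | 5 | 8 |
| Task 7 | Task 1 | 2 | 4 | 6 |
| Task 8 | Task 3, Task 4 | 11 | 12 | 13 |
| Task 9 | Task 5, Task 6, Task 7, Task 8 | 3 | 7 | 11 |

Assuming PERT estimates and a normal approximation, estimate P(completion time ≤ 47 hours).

0.820

te_Task 1 = (7 + 4·9 + 23)/6 = 66/6 = 11; σ²_Task 1 = ((23−7)/6)² = 7.111
te_Task 2 = (2 + 4·7 + 18)/6 = 48/6 = 8; σ²_Task 2 = ((18−2)/6)² = 7.111
te_Task 3 = (1 + 4·2 + 9)/6 = 18/6 = 3; σ²_Task 3 = ((9−1)/6)² = 1.778
te_Task 4 = (10 + 4·14 + 18)/6 = 84/6 = 14; σ²_Task 4 = ((18−10)/6)² = 1.778
te_Task 5 = (2 + 4·5 + 14)/6 = 36/6 = 6; σ²_Task 5 = ((14−2)/6)² = 4.000
te_Task 6 = (2 + 4·5 + 8)/6 = 30/6 = 5; σ²_Task 6 = ((8−2)/6)² = 1.000
te_Task 7 = (2 + 4·4 + 6)/6 = 24/6 = 4; σ²_Task 7 = ((6−2)/6)² = 0.444
te_Task 8 = (11 + 4·12 + 13)/6 = 72/6 = 12; σ²_Task 8 = ((13−11)/6)² = 0.111
te_Task 9 = (3 + 4·7 + 11)/6 = 42/6 = 7; σ²_Task 9 = ((11−3)/6)² = 1.778

Forward pass:
ES_Task 1 = 0; EF_Task 1 = 11
ES_Task 2 = 11; EF_Task 2 = 11+8 = 19
ES_Task 3 = 11; EF_Task 3 = 11+3 = 14
ES_Task 4 = 11; EF_Task 4 = 11+14 = 25
ES_Task 5 = 19; EF_Task 5 = 19+6 = 25
ES_Task 6 = 25; EF_Task 6 = 25+5 = 30
ES_Task 7 = 11; EF_Task 7 = 11+4 = 15
ES_Task 8 = max(EF_Task 3=14, EF_Task 4=25) = 25; EF_Task 8 = 25+12 = 37
ES_Task 9 = max(EF_Task 5=25, EF_Task 6=30, EF_Task 7=15, EF_Task 8=37) = 37; EF_Task 9 = 37+7 = 44
Expected project duration μ = 44 hours. Critical path: Task 1 → Task 4 → Task 8 → Task 9.

Variance along critical path = 7.111 + 1.778 + 0.111 + 1.778 = 10.778; σ = √10.778 = 3.283 hours.
Z = (47 − 44) / 3.283 = 0.914
P(T ≤ 47) = Φ(0.914) ≈ 0.820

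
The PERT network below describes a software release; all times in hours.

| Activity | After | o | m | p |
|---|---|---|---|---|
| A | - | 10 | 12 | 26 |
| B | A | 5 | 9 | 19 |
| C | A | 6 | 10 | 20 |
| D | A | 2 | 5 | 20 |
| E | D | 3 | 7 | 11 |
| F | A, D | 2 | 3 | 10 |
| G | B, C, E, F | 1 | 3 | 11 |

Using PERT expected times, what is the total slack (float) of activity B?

4 hours

te_A = (10 + 4·12 + 26)/6 = 84/6 = 14
te_B = (5 + 4·9 + 19)/6 = 60/6 = 10
te_C = (6 + 4·10 + 20)/6 = 66/6 = 11
te_D = (2 + 4·5 + 20)/6 = 42/6 = 7
te_E = (3 + 4·7 + 11)/6 = 42/6 = 7
te_F = (2 + 4·3 + 10)/6 = 24/6 = 4
te_G = (1 + 4·3 + 11)/6 = 24/6 = 4

Forward pass:
ES_A = 0; EF_A = 14
ES_B = 14; EF_B = 14+10 = 24
ES_C = 14; EF_C = 14+11 = 25
ES_D = 14; EF_D = 14+7 = 21
ES_E = 21; EF_E = 21+7 = 28
ES_F = max(EF_A=14, EF_D=21) = 21; EF_F = 21+4 = 25
ES_G = max(EF_B=24, EF_C=25, EF_E=28, EF_F=25) = 28; EF_G = 28+4 = 32
Expected project duration μ = 32 hours. Critical path: A → D → E → G.

Backward pass:
LF_G = 32; LS_G = 32−4 = 28
LF_F = LS_G = 28; LS_F = 28−4 = 24
LF_E = LS_G = 28; LS_E = 28−7 = 21
LF_D = min(LS_E=21, LS_F=24) = 21; LS_D = 21−7 = 14
LF_C = LS_G = 28; LS_C = 28−11 = 17
LF_B = LS_G = 28; LS_B = 28−10 = 18
LF_A = min(LS_B=18, LS_C=17, LS_D=14, LS_F=24) = 14; LS_A = 14−14 = 0
Slack_B = LS_B − ES_B = 18 − 14 = 4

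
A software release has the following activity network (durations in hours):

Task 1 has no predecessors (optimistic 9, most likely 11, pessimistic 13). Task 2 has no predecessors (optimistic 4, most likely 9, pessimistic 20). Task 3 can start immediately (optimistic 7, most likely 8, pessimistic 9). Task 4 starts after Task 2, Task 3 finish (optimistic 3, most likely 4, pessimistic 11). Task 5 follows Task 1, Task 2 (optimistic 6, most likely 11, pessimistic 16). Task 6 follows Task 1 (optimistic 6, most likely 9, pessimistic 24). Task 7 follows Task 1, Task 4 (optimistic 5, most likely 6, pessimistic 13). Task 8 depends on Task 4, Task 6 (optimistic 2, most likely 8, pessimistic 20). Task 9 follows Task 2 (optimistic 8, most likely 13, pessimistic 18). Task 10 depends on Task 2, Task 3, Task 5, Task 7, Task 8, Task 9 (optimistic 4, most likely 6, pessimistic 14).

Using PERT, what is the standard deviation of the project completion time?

te_Task 1 = (9 + 4·11 + 13)/6 = 66/6 = 11; σ²_Task 1 = ((13−9)/6)² = 0.444
te_Task 2 = (4 + 4·9 + 20)/6 = 60/6 = 10; σ²_Task 2 = ((20−4)/6)² = 7.111
te_Task 3 = (7 + 4·8 + 9)/6 = 48/6 = 8; σ²_Task 3 = ((9−7)/6)² = 0.111
te_Task 4 = (3 + 4·4 + 11)/6 = 30/6 = 5; σ²_Task 4 = ((11−3)/6)² = 1.778
te_Task 5 = (6 + 4·11 + 16)/6 = 66/6 = 11; σ²_Task 5 = ((16−6)/6)² = 2.778
te_Task 6 = (6 + 4·9 + 24)/6 = 66/6 = 11; σ²_Task 6 = ((24−6)/6)² = 9.000
te_Task 7 = (5 + 4·6 + 13)/6 = 42/6 = 7; σ²_Task 7 = ((13−5)/6)² = 1.778
te_Task 8 = (2 + 4·8 + 20)/6 = 54/6 = 9; σ²_Task 8 = ((20−2)/6)² = 9.000
te_Task 9 = (8 + 4·13 + 18)/6 = 78/6 = 13; σ²_Task 9 = ((18−8)/6)² = 2.778
te_Task 10 = (4 + 4·6 + 14)/6 = 42/6 = 7; σ²_Task 10 = ((14−4)/6)² = 2.778

Forward pass:
ES_Task 1 = 0; EF_Task 1 = 11
ES_Task 2 = 0; EF_Task 2 = 10
ES_Task 3 = 0; EF_Task 3 = 8
ES_Task 4 = max(EF_Task 2=10, EF_Task 3=8) = 10; EF_Task 4 = 10+5 = 15
ES_Task 5 = max(EF_Task 1=11, EF_Task 2=10) = 11; EF_Task 5 = 11+11 = 22
ES_Task 6 = 11; EF_Task 6 = 11+11 = 22
ES_Task 7 = max(EF_Task 1=11, EF_Task 4=15) = 15; EF_Task 7 = 15+7 = 22
ES_Task 8 = max(EF_Task 4=15, EF_Task 6=22) = 22; EF_Task 8 = 22+9 = 31
ES_Task 9 = 10; EF_Task 9 = 10+13 = 23
ES_Task 10 = max(EF_Task 2=10, EF_Task 3=8, EF_Task 5=22, EF_Task 7=22, EF_Task 8=31, EF_Task 9=23) = 31; EF_Task 10 = 31+7 = 38
Expected project duration μ = 38 hours. Critical path: Task 1 → Task 6 → Task 8 → Task 10.

Variance along critical path = 0.444 + 9.000 + 9.000 + 2.778 = 21.222
σ = √21.222 = 4.607 hours

4.61 hours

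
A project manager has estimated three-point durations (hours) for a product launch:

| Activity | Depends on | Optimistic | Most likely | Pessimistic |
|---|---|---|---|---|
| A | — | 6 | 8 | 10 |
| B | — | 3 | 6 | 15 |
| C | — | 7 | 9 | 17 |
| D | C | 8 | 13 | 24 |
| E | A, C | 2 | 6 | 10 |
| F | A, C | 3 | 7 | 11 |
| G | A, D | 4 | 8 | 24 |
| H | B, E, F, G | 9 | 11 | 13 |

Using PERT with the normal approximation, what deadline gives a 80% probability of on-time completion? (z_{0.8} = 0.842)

48.9 hours

te_A = (6 + 4·8 + 10)/6 = 48/6 = 8; σ²_A = ((10−6)/6)² = 0.444
te_B = (3 + 4·6 + 15)/6 = 42/6 = 7; σ²_B = ((15−3)/6)² = 4.000
te_C = (7 + 4·9 + 17)/6 = 60/6 = 10; σ²_C = ((17−7)/6)² = 2.778
te_D = (8 + 4·13 + 24)/6 = 84/6 = 14; σ²_D = ((24−8)/6)² = 7.111
te_E = (2 + 4·6 + 10)/6 = 36/6 = 6; σ²_E = ((10−2)/6)² = 1.778
te_F = (3 + 4·7 + 11)/6 = 42/6 = 7; σ²_F = ((11−3)/6)² = 1.778
te_G = (4 + 4·8 + 24)/6 = 60/6 = 10; σ²_G = ((24−4)/6)² = 11.111
te_H = (9 + 4·11 + 13)/6 = 66/6 = 11; σ²_H = ((13−9)/6)² = 0.444

Forward pass:
ES_A = 0; EF_A = 8
ES_B = 0; EF_B = 7
ES_C = 0; EF_C = 10
ES_D = 10; EF_D = 10+14 = 24
ES_E = max(EF_A=8, EF_C=10) = 10; EF_E = 10+6 = 16
ES_F = max(EF_A=8, EF_C=10) = 10; EF_F = 10+7 = 17
ES_G = max(EF_A=8, EF_D=24) = 24; EF_G = 24+10 = 34
ES_H = max(EF_B=7, EF_E=16, EF_F=17, EF_G=34) = 34; EF_H = 34+11 = 45
Expected project duration μ = 45 hours. Critical path: C → D → G → H.

Variance along critical path = 2.778 + 7.111 + 11.111 + 0.444 = 21.444; σ = 4.631 hours.
D = μ + z·σ = 45 + 0.842·4.631 = 48.9 hours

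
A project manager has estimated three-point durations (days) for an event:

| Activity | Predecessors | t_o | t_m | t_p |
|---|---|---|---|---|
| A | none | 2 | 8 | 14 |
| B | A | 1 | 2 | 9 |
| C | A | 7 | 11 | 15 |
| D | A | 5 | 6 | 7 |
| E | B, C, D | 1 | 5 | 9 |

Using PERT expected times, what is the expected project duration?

te_A = (2 + 4·8 + 14)/6 = 48/6 = 8
te_B = (1 + 4·2 + 9)/6 = 18/6 = 3
te_C = (7 + 4·11 + 15)/6 = 66/6 = 11
te_D = (5 + 4·6 + 7)/6 = 36/6 = 6
te_E = (1 + 4·5 + 9)/6 = 30/6 = 5

Forward pass:
ES_A = 0; EF_A = 8
ES_B = 8; EF_B = 8+3 = 11
ES_C = 8; EF_C = 8+11 = 19
ES_D = 8; EF_D = 8+6 = 14
ES_E = max(EF_B=11, EF_C=19, EF_D=14) = 19; EF_E = 19+5 = 24
Expected project duration μ = 24 days. Critical path: A → C → E.

24 days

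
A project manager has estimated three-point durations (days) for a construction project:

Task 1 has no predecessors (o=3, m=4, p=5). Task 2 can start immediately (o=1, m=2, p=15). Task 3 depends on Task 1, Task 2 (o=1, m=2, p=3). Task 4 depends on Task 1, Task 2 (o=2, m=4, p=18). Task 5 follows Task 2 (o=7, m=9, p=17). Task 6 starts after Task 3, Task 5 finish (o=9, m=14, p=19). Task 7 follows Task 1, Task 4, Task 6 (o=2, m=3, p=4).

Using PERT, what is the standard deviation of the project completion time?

3.33 days

te_Task 1 = (3 + 4·4 + 5)/6 = 24/6 = 4; σ²_Task 1 = ((5−3)/6)² = 0.111
te_Task 2 = (1 + 4·2 + 15)/6 = 24/6 = 4; σ²_Task 2 = ((15−1)/6)² = 5.444
te_Task 3 = (1 + 4·2 + 3)/6 = 12/6 = 2; σ²_Task 3 = ((3−1)/6)² = 0.111
te_Task 4 = (2 + 4·4 + 18)/6 = 36/6 = 6; σ²_Task 4 = ((18−2)/6)² = 7.111
te_Task 5 = (7 + 4·9 + 17)/6 = 60/6 = 10; σ²_Task 5 = ((17−7)/6)² = 2.778
te_Task 6 = (9 + 4·14 + 19)/6 = 84/6 = 14; σ²_Task 6 = ((19−9)/6)² = 2.778
te_Task 7 = (2 + 4·3 + 4)/6 = 18/6 = 3; σ²_Task 7 = ((4−2)/6)² = 0.111

Forward pass:
ES_Task 1 = 0; EF_Task 1 = 4
ES_Task 2 = 0; EF_Task 2 = 4
ES_Task 3 = max(EF_Task 1=4, EF_Task 2=4) = 4; EF_Task 3 = 4+2 = 6
ES_Task 4 = max(EF_Task 1=4, EF_Task 2=4) = 4; EF_Task 4 = 4+6 = 10
ES_Task 5 = 4; EF_Task 5 = 4+10 = 14
ES_Task 6 = max(EF_Task 3=6, EF_Task 5=14) = 14; EF_Task 6 = 14+14 = 28
ES_Task 7 = max(EF_Task 1=4, EF_Task 4=10, EF_Task 6=28) = 28; EF_Task 7 = 28+3 = 31
Expected project duration μ = 31 days. Critical path: Task 2 → Task 5 → Task 6 → Task 7.

Variance along critical path = 5.444 + 2.778 + 2.778 + 0.111 = 11.111
σ = √11.111 = 3.333 days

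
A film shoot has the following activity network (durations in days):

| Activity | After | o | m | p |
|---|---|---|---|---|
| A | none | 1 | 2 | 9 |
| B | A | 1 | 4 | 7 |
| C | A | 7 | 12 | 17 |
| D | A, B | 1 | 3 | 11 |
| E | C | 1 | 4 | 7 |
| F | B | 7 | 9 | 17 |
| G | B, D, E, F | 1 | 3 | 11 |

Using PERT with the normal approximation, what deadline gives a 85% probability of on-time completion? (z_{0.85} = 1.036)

te_A = (1 + 4·2 + 9)/6 = 18/6 = 3; σ²_A = ((9−1)/6)² = 1.778
te_B = (1 + 4·4 + 7)/6 = 24/6 = 4; σ²_B = ((7−1)/6)² = 1.000
te_C = (7 + 4·12 + 17)/6 = 72/6 = 12; σ²_C = ((17−7)/6)² = 2.778
te_D = (1 + 4·3 + 11)/6 = 24/6 = 4; σ²_D = ((11−1)/6)² = 2.778
te_E = (1 + 4·4 + 7)/6 = 24/6 = 4; σ²_E = ((7−1)/6)² = 1.000
te_F = (7 + 4·9 + 17)/6 = 60/6 = 10; σ²_F = ((17−7)/6)² = 2.778
te_G = (1 + 4·3 + 11)/6 = 24/6 = 4; σ²_G = ((11−1)/6)² = 2.778

Forward pass:
ES_A = 0; EF_A = 3
ES_B = 3; EF_B = 3+4 = 7
ES_C = 3; EF_C = 3+12 = 15
ES_D = max(EF_A=3, EF_B=7) = 7; EF_D = 7+4 = 11
ES_E = 15; EF_E = 15+4 = 19
ES_F = 7; EF_F = 7+10 = 17
ES_G = max(EF_B=7, EF_D=11, EF_E=19, EF_F=17) = 19; EF_G = 19+4 = 23
Expected project duration μ = 23 days. Critical path: A → C → E → G.

Variance along critical path = 1.778 + 2.778 + 1.000 + 2.778 = 8.333; σ = 2.887 days.
D = μ + z·σ = 23 + 1.036·2.887 = 26.0 days

26.0 days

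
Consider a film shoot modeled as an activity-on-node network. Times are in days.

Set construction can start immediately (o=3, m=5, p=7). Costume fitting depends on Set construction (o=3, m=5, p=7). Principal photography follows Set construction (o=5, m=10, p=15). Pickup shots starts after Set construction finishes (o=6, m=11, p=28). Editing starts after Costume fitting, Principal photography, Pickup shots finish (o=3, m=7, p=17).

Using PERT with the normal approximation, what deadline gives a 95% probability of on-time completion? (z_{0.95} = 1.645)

te_Set construction = (3 + 4·5 + 7)/6 = 30/6 = 5; σ²_Set construction = ((7−3)/6)² = 0.444
te_Costume fitting = (3 + 4·5 + 7)/6 = 30/6 = 5; σ²_Costume fitting = ((7−3)/6)² = 0.444
te_Principal photography = (5 + 4·10 + 15)/6 = 60/6 = 10; σ²_Principal photography = ((15−5)/6)² = 2.778
te_Pickup shots = (6 + 4·11 + 28)/6 = 78/6 = 13; σ²_Pickup shots = ((28−6)/6)² = 13.444
te_Editing = (3 + 4·7 + 17)/6 = 48/6 = 8; σ²_Editing = ((17−3)/6)² = 5.444

Forward pass:
ES_Set construction = 0; EF_Set construction = 5
ES_Costume fitting = 5; EF_Costume fitting = 5+5 = 10
ES_Principal photography = 5; EF_Principal photography = 5+10 = 15
ES_Pickup shots = 5; EF_Pickup shots = 5+13 = 18
ES_Editing = max(EF_Costume fitting=10, EF_Principal photography=15, EF_Pickup shots=18) = 18; EF_Editing = 18+8 = 26
Expected project duration μ = 26 days. Critical path: Set construction → Pickup shots → Editing.

Variance along critical path = 0.444 + 13.444 + 5.444 = 19.333; σ = 4.397 days.
D = μ + z·σ = 26 + 1.645·4.397 = 33.2 days

33.2 days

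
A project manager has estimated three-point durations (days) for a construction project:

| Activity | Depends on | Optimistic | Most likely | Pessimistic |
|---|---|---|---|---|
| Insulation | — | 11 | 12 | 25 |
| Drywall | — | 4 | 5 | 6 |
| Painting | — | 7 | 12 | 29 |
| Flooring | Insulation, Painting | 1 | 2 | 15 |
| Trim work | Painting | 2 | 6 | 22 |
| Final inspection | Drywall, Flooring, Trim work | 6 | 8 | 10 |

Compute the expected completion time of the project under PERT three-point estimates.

30 days

te_Insulation = (11 + 4·12 + 25)/6 = 84/6 = 14
te_Drywall = (4 + 4·5 + 6)/6 = 30/6 = 5
te_Painting = (7 + 4·12 + 29)/6 = 84/6 = 14
te_Flooring = (1 + 4·2 + 15)/6 = 24/6 = 4
te_Trim work = (2 + 4·6 + 22)/6 = 48/6 = 8
te_Final inspection = (6 + 4·8 + 10)/6 = 48/6 = 8

Forward pass:
ES_Insulation = 0; EF_Insulation = 14
ES_Drywall = 0; EF_Drywall = 5
ES_Painting = 0; EF_Painting = 14
ES_Flooring = max(EF_Insulation=14, EF_Painting=14) = 14; EF_Flooring = 14+4 = 18
ES_Trim work = 14; EF_Trim work = 14+8 = 22
ES_Final inspection = max(EF_Drywall=5, EF_Flooring=18, EF_Trim work=22) = 22; EF_Final inspection = 22+8 = 30
Expected project duration μ = 30 days. Critical path: Painting → Trim work → Final inspection.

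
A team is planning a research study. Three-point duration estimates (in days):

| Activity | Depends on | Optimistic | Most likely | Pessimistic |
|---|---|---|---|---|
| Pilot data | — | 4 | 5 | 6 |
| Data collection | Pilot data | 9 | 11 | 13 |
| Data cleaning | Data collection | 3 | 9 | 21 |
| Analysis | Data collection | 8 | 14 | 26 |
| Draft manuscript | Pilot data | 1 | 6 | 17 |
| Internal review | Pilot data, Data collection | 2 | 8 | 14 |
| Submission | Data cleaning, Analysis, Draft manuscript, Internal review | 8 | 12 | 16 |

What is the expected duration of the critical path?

te_Pilot data = (4 + 4·5 + 6)/6 = 30/6 = 5
te_Data collection = (9 + 4·11 + 13)/6 = 66/6 = 11
te_Data cleaning = (3 + 4·9 + 21)/6 = 60/6 = 10
te_Analysis = (8 + 4·14 + 26)/6 = 90/6 = 15
te_Draft manuscript = (1 + 4·6 + 17)/6 = 42/6 = 7
te_Internal review = (2 + 4·8 + 14)/6 = 48/6 = 8
te_Submission = (8 + 4·12 + 16)/6 = 72/6 = 12

Forward pass:
ES_Pilot data = 0; EF_Pilot data = 5
ES_Data collection = 5; EF_Data collection = 5+11 = 16
ES_Data cleaning = 16; EF_Data cleaning = 16+10 = 26
ES_Analysis = 16; EF_Analysis = 16+15 = 31
ES_Draft manuscript = 5; EF_Draft manuscript = 5+7 = 12
ES_Internal review = max(EF_Pilot data=5, EF_Data collection=16) = 16; EF_Internal review = 16+8 = 24
ES_Submission = max(EF_Data cleaning=26, EF_Analysis=31, EF_Draft manuscript=12, EF_Internal review=24) = 31; EF_Submission = 31+12 = 43
Expected project duration μ = 43 days. Critical path: Pilot data → Data collection → Analysis → Submission.

43 days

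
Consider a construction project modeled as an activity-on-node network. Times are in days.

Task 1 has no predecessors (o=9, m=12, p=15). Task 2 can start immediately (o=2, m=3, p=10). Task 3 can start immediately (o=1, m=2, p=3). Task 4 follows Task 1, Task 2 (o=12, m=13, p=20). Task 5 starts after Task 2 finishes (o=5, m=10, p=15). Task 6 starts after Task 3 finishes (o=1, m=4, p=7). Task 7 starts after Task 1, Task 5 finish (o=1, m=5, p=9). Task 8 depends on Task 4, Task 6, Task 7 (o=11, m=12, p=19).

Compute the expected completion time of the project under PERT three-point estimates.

te_Task 1 = (9 + 4·12 + 15)/6 = 72/6 = 12
te_Task 2 = (2 + 4·3 + 10)/6 = 24/6 = 4
te_Task 3 = (1 + 4·2 + 3)/6 = 12/6 = 2
te_Task 4 = (12 + 4·13 + 20)/6 = 84/6 = 14
te_Task 5 = (5 + 4·10 + 15)/6 = 60/6 = 10
te_Task 6 = (1 + 4·4 + 7)/6 = 24/6 = 4
te_Task 7 = (1 + 4·5 + 9)/6 = 30/6 = 5
te_Task 8 = (11 + 4·12 + 19)/6 = 78/6 = 13

Forward pass:
ES_Task 1 = 0; EF_Task 1 = 12
ES_Task 2 = 0; EF_Task 2 = 4
ES_Task 3 = 0; EF_Task 3 = 2
ES_Task 4 = max(EF_Task 1=12, EF_Task 2=4) = 12; EF_Task 4 = 12+14 = 26
ES_Task 5 = 4; EF_Task 5 = 4+10 = 14
ES_Task 6 = 2; EF_Task 6 = 2+4 = 6
ES_Task 7 = max(EF_Task 1=12, EF_Task 5=14) = 14; EF_Task 7 = 14+5 = 19
ES_Task 8 = max(EF_Task 4=26, EF_Task 6=6, EF_Task 7=19) = 26; EF_Task 8 = 26+13 = 39
Expected project duration μ = 39 days. Critical path: Task 1 → Task 4 → Task 8.

39 days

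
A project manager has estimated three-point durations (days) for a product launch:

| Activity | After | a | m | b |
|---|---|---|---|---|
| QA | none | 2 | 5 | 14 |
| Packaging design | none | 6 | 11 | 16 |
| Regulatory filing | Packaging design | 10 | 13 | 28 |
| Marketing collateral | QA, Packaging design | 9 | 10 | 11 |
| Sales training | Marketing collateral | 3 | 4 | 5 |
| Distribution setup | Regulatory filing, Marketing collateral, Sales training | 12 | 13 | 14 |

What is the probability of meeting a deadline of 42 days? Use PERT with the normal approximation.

0.808

te_QA = (2 + 4·5 + 14)/6 = 36/6 = 6; σ²_QA = ((14−2)/6)² = 4.000
te_Packaging design = (6 + 4·11 + 16)/6 = 66/6 = 11; σ²_Packaging design = ((16−6)/6)² = 2.778
te_Regulatory filing = (10 + 4·13 + 28)/6 = 90/6 = 15; σ²_Regulatory filing = ((28−10)/6)² = 9.000
te_Marketing collateral = (9 + 4·10 + 11)/6 = 60/6 = 10; σ²_Marketing collateral = ((11−9)/6)² = 0.111
te_Sales training = (3 + 4·4 + 5)/6 = 24/6 = 4; σ²_Sales training = ((5−3)/6)² = 0.111
te_Distribution setup = (12 + 4·13 + 14)/6 = 78/6 = 13; σ²_Distribution setup = ((14−12)/6)² = 0.111

Forward pass:
ES_QA = 0; EF_QA = 6
ES_Packaging design = 0; EF_Packaging design = 11
ES_Regulatory filing = 11; EF_Regulatory filing = 11+15 = 26
ES_Marketing collateral = max(EF_QA=6, EF_Packaging design=11) = 11; EF_Marketing collateral = 11+10 = 21
ES_Sales training = 21; EF_Sales training = 21+4 = 25
ES_Distribution setup = max(EF_Regulatory filing=26, EF_Marketing collateral=21, EF_Sales training=25) = 26; EF_Distribution setup = 26+13 = 39
Expected project duration μ = 39 days. Critical path: Packaging design → Regulatory filing → Distribution setup.

Variance along critical path = 2.778 + 9.000 + 0.111 = 11.889; σ = √11.889 = 3.448 days.
Z = (42 − 39) / 3.448 = 0.870
P(T ≤ 42) = Φ(0.870) ≈ 0.808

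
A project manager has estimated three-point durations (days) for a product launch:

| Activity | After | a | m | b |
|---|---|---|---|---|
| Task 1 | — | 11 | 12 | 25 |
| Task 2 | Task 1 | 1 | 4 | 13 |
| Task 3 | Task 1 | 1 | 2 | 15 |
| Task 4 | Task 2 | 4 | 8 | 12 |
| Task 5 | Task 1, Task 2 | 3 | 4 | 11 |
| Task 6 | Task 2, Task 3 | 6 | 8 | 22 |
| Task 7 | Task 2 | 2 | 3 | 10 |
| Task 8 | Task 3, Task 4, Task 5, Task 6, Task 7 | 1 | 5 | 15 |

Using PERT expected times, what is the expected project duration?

te_Task 1 = (11 + 4·12 + 25)/6 = 84/6 = 14
te_Task 2 = (1 + 4·4 + 13)/6 = 30/6 = 5
te_Task 3 = (1 + 4·2 + 15)/6 = 24/6 = 4
te_Task 4 = (4 + 4·8 + 12)/6 = 48/6 = 8
te_Task 5 = (3 + 4·4 + 11)/6 = 30/6 = 5
te_Task 6 = (6 + 4·8 + 22)/6 = 60/6 = 10
te_Task 7 = (2 + 4·3 + 10)/6 = 24/6 = 4
te_Task 8 = (1 + 4·5 + 15)/6 = 36/6 = 6

Forward pass:
ES_Task 1 = 0; EF_Task 1 = 14
ES_Task 2 = 14; EF_Task 2 = 14+5 = 19
ES_Task 3 = 14; EF_Task 3 = 14+4 = 18
ES_Task 4 = 19; EF_Task 4 = 19+8 = 27
ES_Task 5 = max(EF_Task 1=14, EF_Task 2=19) = 19; EF_Task 5 = 19+5 = 24
ES_Task 6 = max(EF_Task 2=19, EF_Task 3=18) = 19; EF_Task 6 = 19+10 = 29
ES_Task 7 = 19; EF_Task 7 = 19+4 = 23
ES_Task 8 = max(EF_Task 3=18, EF_Task 4=27, EF_Task 5=24, EF_Task 6=29, EF_Task 7=23) = 29; EF_Task 8 = 29+6 = 35
Expected project duration μ = 35 days. Critical path: Task 1 → Task 2 → Task 6 → Task 8.

35 days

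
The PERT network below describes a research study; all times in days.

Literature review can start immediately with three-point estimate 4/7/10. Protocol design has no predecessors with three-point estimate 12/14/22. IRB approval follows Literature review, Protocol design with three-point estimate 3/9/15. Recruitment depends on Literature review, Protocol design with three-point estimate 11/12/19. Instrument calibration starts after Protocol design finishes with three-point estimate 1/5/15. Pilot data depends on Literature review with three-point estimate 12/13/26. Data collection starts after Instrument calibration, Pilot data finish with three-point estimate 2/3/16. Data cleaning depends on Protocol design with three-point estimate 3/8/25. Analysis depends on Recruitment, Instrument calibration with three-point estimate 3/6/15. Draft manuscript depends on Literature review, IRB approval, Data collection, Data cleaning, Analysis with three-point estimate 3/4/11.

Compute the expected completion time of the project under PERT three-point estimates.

te_Literature review = (4 + 4·7 + 10)/6 = 42/6 = 7
te_Protocol design = (12 + 4·14 + 22)/6 = 90/6 = 15
te_IRB approval = (3 + 4·9 + 15)/6 = 54/6 = 9
te_Recruitment = (11 + 4·12 + 19)/6 = 78/6 = 13
te_Instrument calibration = (1 + 4·5 + 15)/6 = 36/6 = 6
te_Pilot data = (12 + 4·13 + 26)/6 = 90/6 = 15
te_Data collection = (2 + 4·3 + 16)/6 = 30/6 = 5
te_Data cleaning = (3 + 4·8 + 25)/6 = 60/6 = 10
te_Analysis = (3 + 4·6 + 15)/6 = 42/6 = 7
te_Draft manuscript = (3 + 4·4 + 11)/6 = 30/6 = 5

Forward pass:
ES_Literature review = 0; EF_Literature review = 7
ES_Protocol design = 0; EF_Protocol design = 15
ES_IRB approval = max(EF_Literature review=7, EF_Protocol design=15) = 15; EF_IRB approval = 15+9 = 24
ES_Recruitment = max(EF_Literature review=7, EF_Protocol design=15) = 15; EF_Recruitment = 15+13 = 28
ES_Instrument calibration = 15; EF_Instrument calibration = 15+6 = 21
ES_Pilot data = 7; EF_Pilot data = 7+15 = 22
ES_Data collection = max(EF_Instrument calibration=21, EF_Pilot data=22) = 22; EF_Data collection = 22+5 = 27
ES_Data cleaning = 15; EF_Data cleaning = 15+10 = 25
ES_Analysis = max(EF_Recruitment=28, EF_Instrument calibration=21) = 28; EF_Analysis = 28+7 = 35
ES_Draft manuscript = max(EF_Literature review=7, EF_IRB approval=24, EF_Data collection=27, EF_Data cleaning=25, EF_Analysis=35) = 35; EF_Draft manuscript = 35+5 = 40
Expected project duration μ = 40 days. Critical path: Protocol design → Recruitment → Analysis → Draft manuscript.

40 days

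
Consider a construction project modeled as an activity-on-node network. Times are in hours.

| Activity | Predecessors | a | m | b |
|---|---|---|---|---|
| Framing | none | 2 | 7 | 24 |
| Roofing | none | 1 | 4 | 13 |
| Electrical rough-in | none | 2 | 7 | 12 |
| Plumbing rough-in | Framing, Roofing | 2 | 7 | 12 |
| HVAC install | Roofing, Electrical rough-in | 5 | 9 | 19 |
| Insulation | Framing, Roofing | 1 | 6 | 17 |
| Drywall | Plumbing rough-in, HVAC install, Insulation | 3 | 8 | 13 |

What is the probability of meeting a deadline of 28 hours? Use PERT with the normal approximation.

0.817

te_Framing = (2 + 4·7 + 24)/6 = 54/6 = 9; σ²_Framing = ((24−2)/6)² = 13.444
te_Roofing = (1 + 4·4 + 13)/6 = 30/6 = 5; σ²_Roofing = ((13−1)/6)² = 4.000
te_Electrical rough-in = (2 + 4·7 + 12)/6 = 42/6 = 7; σ²_Electrical rough-in = ((12−2)/6)² = 2.778
te_Plumbing rough-in = (2 + 4·7 + 12)/6 = 42/6 = 7; σ²_Plumbing rough-in = ((12−2)/6)² = 2.778
te_HVAC install = (5 + 4·9 + 19)/6 = 60/6 = 10; σ²_HVAC install = ((19−5)/6)² = 5.444
te_Insulation = (1 + 4·6 + 17)/6 = 42/6 = 7; σ²_Insulation = ((17−1)/6)² = 7.111
te_Drywall = (3 + 4·8 + 13)/6 = 48/6 = 8; σ²_Drywall = ((13−3)/6)² = 2.778

Forward pass:
ES_Framing = 0; EF_Framing = 9
ES_Roofing = 0; EF_Roofing = 5
ES_Electrical rough-in = 0; EF_Electrical rough-in = 7
ES_Plumbing rough-in = max(EF_Framing=9, EF_Roofing=5) = 9; EF_Plumbing rough-in = 9+7 = 16
ES_HVAC install = max(EF_Roofing=5, EF_Electrical rough-in=7) = 7; EF_HVAC install = 7+10 = 17
ES_Insulation = max(EF_Framing=9, EF_Roofing=5) = 9; EF_Insulation = 9+7 = 16
ES_Drywall = max(EF_Plumbing rough-in=16, EF_HVAC install=17, EF_Insulation=16) = 17; EF_Drywall = 17+8 = 25
Expected project duration μ = 25 hours. Critical path: Electrical rough-in → HVAC install → Drywall.

Variance along critical path = 2.778 + 5.444 + 2.778 = 11.000; σ = √11.000 = 3.317 hours.
Z = (28 − 25) / 3.317 = 0.905
P(T ≤ 28) = Φ(0.905) ≈ 0.817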